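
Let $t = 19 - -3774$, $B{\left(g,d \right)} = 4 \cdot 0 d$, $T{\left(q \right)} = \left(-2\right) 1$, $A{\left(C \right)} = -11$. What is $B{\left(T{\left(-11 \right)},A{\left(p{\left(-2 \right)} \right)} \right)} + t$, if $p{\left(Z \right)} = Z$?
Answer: $3793$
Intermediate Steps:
$T{\left(q \right)} = -2$
$B{\left(g,d \right)} = 0$ ($B{\left(g,d \right)} = 0 d = 0$)
$t = 3793$ ($t = 19 + 3774 = 3793$)
$B{\left(T{\left(-11 \right)},A{\left(p{\left(-2 \right)} \right)} \right)} + t = 0 + 3793 = 3793$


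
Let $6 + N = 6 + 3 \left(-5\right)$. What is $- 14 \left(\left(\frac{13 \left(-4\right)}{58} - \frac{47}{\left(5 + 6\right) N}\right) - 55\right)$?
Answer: $\frac{3725428}{4785} \approx 778.56$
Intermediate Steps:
$N = -15$ ($N = -6 + \left(6 + 3 \left(-5\right)\right) = -6 + \left(6 - 15\right) = -6 - 9 = -15$)
$- 14 \left(\left(\frac{13 \left(-4\right)}{58} - \frac{47}{\left(5 + 6\right) N}\right) - 55\right) = - 14 \left(\left(\frac{13 \left(-4\right)}{58} - \frac{47}{\left(5 + 6\right) \left(-15\right)}\right) - 55\right) = - 14 \left(\left(\left(-52\right) \frac{1}{58} - \frac{47}{11 \left(-15\right)}\right) - 55\right) = - 14 \left(\left(- \frac{26}{29} - \frac{47}{-165}\right) - 55\right) = - 14 \left(\left(- \frac{26}{29} - - \frac{47}{165}\right) - 55\right) = - 14 \left(\left(- \frac{26}{29} + \frac{47}{165}\right) - 55\right) = - 14 \left(- \frac{2927}{4785} - 55\right) = \left(-14\right) \left(- \frac{266102}{4785}\right) = \frac{3725428}{4785}$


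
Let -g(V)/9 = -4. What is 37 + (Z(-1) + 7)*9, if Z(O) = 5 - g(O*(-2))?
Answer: -179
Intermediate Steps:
g(V) = 36 (g(V) = -9*(-4) = 36)
Z(O) = -31 (Z(O) = 5 - 1*36 = 5 - 36 = -31)
37 + (Z(-1) + 7)*9 = 37 + (-31 + 7)*9 = 37 - 24*9 = 37 - 216 = -179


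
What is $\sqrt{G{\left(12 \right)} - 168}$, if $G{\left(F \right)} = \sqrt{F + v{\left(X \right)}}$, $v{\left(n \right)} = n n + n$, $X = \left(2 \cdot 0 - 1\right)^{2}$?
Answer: $\sqrt{-168 + \sqrt{14}} \approx 12.816 i$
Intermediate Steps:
$X = 1$ ($X = \left(0 - 1\right)^{2} = \left(-1\right)^{2} = 1$)
$v{\left(n \right)} = n + n^{2}$ ($v{\left(n \right)} = n^{2} + n = n + n^{2}$)
$G{\left(F \right)} = \sqrt{2 + F}$ ($G{\left(F \right)} = \sqrt{F + 1 \left(1 + 1\right)} = \sqrt{F + 1 \cdot 2} = \sqrt{F + 2} = \sqrt{2 + F}$)
$\sqrt{G{\left(12 \right)} - 168} = \sqrt{\sqrt{2 + 12} - 168} = \sqrt{\sqrt{14} - 168} = \sqrt{-168 + \sqrt{14}}$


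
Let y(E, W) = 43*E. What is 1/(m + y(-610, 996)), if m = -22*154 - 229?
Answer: -1/29847 ≈ -3.3504e-5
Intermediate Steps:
m = -3617 (m = -3388 - 229 = -3617)
1/(m + y(-610, 996)) = 1/(-3617 + 43*(-610)) = 1/(-3617 - 26230) = 1/(-29847) = -1/29847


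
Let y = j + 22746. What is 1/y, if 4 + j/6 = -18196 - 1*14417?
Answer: -1/172956 ≈ -5.7818e-6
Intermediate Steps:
j = -195702 (j = -24 + 6*(-18196 - 1*14417) = -24 + 6*(-18196 - 14417) = -24 + 6*(-32613) = -24 - 195678 = -195702)
y = -172956 (y = -195702 + 22746 = -172956)
1/y = 1/(-172956) = -1/172956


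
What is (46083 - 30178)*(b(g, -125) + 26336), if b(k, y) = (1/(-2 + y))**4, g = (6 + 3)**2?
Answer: 108967847165821185/260144641 ≈ 4.1887e+8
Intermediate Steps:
g = 81 (g = 9**2 = 81)
b(k, y) = (-2 + y)**(-4)
(46083 - 30178)*(b(g, -125) + 26336) = (46083 - 30178)*((-2 - 125)**(-4) + 26336) = 15905*((-127)**(-4) + 26336) = 15905*(1/260144641 + 26336) = 15905*(6851169265377/260144641) = 108967847165821185/260144641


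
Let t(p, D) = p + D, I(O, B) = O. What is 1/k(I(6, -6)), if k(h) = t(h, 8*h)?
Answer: 1/54 ≈ 0.018519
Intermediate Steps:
t(p, D) = D + p
k(h) = 9*h (k(h) = 8*h + h = 9*h)
1/k(I(6, -6)) = 1/(9*6) = 1/54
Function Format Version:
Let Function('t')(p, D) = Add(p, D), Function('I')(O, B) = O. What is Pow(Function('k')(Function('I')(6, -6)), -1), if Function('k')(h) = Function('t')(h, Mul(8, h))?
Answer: Rational(1, 54) ≈ 0.018519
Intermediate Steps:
Function('t')(p, D) = Add(D, p)
Function('k')(h) = Mul(9, h) (Function('k')(h) = Add(Mul(8, h), h) = Mul(9, h))
Pow(Function('k')(Function('I')(6, -6)), -1) = Pow(Mul(9, 6), -1) = Pow(54, -1) = Rational(1, 54)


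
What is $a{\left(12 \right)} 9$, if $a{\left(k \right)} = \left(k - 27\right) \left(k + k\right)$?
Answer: $-3240$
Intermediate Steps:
$a{\left(k \right)} = 2 k \left(-27 + k\right)$ ($a{\left(k \right)} = \left(-27 + k\right) 2 k = 2 k \left(-27 + k\right)$)
$a{\left(12 \right)} 9 = 2 \cdot 12 \left(-27 + 12\right) 9 = 2 \cdot 12 \left(-15\right) 9 = \left(-360\right) 9 = -3240$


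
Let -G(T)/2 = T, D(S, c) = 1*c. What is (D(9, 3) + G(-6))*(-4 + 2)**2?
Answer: 60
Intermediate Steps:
D(S, c) = c
G(T) = -2*T
(D(9, 3) + G(-6))*(-4 + 2)**2 = (3 - 2*(-6))*(-4 + 2)**2 = (3 + 12)*(-2)**2 = 15*4 = 60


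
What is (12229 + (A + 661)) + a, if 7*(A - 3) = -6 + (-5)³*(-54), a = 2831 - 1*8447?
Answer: 57683/7 ≈ 8240.4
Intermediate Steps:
a = -5616 (a = 2831 - 8447 = -5616)
A = 6765/7 (A = 3 + (-6 + (-5)³*(-54))/7 = 3 + (-6 - 125*(-54))/7 = 3 + (-6 + 6750)/7 = 3 + (⅐)*6744 = 3 + 6744/7 = 6765/7 ≈ 966.43)
(12229 + (A + 661)) + a = (12229 + (6765/7 + 661)) - 5616 = (12229 + 11392/7) - 5616 = 96995/7 - 5616 = 57683/7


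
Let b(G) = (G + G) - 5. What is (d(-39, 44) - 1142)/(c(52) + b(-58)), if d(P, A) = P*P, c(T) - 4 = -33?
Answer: -379/150 ≈ -2.5267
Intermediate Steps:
c(T) = -29 (c(T) = 4 - 33 = -29)
b(G) = -5 + 2*G (b(G) = 2*G - 5 = -5 + 2*G)
d(P, A) = P**2
(d(-39, 44) - 1142)/(c(52) + b(-58)) = ((-39)**2 - 1142)/(-29 + (-5 + 2*(-58))) = (1521 - 1142)/(-29 + (-5 - 116)) = 379/(-29 - 121) = 379/(-150) = 379*(-1/150) = -379/150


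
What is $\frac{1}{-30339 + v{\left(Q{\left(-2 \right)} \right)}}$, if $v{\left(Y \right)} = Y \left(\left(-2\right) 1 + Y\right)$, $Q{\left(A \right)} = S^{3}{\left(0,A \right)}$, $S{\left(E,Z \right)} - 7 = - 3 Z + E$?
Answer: $\frac{1}{4792076} \approx 2.0868 \cdot 10^{-7}$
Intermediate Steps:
$S{\left(E,Z \right)} = 7 + E - 3 Z$ ($S{\left(E,Z \right)} = 7 + \left(- 3 Z + E\right) = 7 + \left(E - 3 Z\right) = 7 + E - 3 Z$)
$Q{\left(A \right)} = \left(7 - 3 A\right)^{3}$ ($Q{\left(A \right)} = \left(7 + 0 - 3 A\right)^{3} = \left(7 - 3 A\right)^{3}$)
$v{\left(Y \right)} = Y \left(-2 + Y\right)$
$\frac{1}{-30339 + v{\left(Q{\left(-2 \right)} \right)}} = \frac{1}{-30339 + \left(7 - -6\right)^{3} \left(-2 + \left(7 - -6\right)^{3}\right)} = \frac{1}{-30339 + \left(7 + 6\right)^{3} \left(-2 + \left(7 + 6\right)^{3}\right)} = \frac{1}{-30339 + 13^{3} \left(-2 + 13^{3}\right)} = \frac{1}{-30339 + 2197 \left(-2 + 2197\right)} = \frac{1}{-30339 + 2197 \cdot 2195} = \frac{1}{-30339 + 4822415} = \frac{1}{4792076}$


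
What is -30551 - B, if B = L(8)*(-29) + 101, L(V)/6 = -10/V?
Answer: -61739/2 ≈ -30870.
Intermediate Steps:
L(V) = -60/V (L(V) = 6*(-10/V) = -60/V)
B = 637/2 (B = -60/8*(-29) + 101 = -60*⅛*(-29) + 101 = -15/2*(-29) + 101 = 435/2 + 101 = 637/2 ≈ 318.50)
-30551 - B = -30551 - 1*637/2 = -30551 - 637/2 = -61739/2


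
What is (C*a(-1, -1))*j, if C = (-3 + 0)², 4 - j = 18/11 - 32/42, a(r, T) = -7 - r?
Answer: -12996/77 ≈ -168.78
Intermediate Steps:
j = 722/231 (j = 4 - (18/11 - 32/42) = 4 - (18*(1/11) - 32*1/42) = 4 - (18/11 - 16/21) = 4 - 1*202/231 = 4 - 202/231 = 722/231 ≈ 3.1255)
C = 9 (C = (-3)² = 9)
(C*a(-1, -1))*j = (9*(-7 - 1*(-1)))*(722/231) = (9*(-7 + 1))*(722/231) = (9*(-6))*(722/231) = -54*722/231 = -12996/77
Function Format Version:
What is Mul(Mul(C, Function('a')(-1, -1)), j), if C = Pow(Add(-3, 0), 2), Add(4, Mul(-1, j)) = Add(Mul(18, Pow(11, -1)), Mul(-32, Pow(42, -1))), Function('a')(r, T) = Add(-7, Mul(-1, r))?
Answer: Rational(-12996, 77) ≈ -168.78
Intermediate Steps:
j = Rational(722, 231) (j = Add(4, Mul(-1, Add(Mul(18, Pow(11, -1)), Mul(-32, Pow(42, -1))))) = Add(4, Mul(-1, Add(Mul(18, Rational(1, 11)), Mul(-32, Rational(1, 42))))) = Add(4, Mul(-1, Add(Rational(18, 11), Rational(-16, 21)))) = Add(4, Mul(-1, Rational(202, 231))) = Add(4, Rational(-202, 231)) = Rational(722, 231) ≈ 3.1255)
C = 9 (C = Pow(-3, 2) = 9)
Mul(Mul(C, Function('a')(-1, -1)), j) = Mul(Mul(9, Add(-7, Mul(-1, -1))), Rational(722, 231)) = Mul(Mul(9, Add(-7, 1)), Rational(722, 231)) = Mul(Mul(9, -6), Rational(722, 231)) = Mul(-54, Rational(722, 231)) = Rational(-12996, 77)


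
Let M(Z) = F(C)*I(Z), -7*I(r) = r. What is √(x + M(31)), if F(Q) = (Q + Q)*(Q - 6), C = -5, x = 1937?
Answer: √71043/7 ≈ 38.077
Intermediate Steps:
I(r) = -r/7
F(Q) = 2*Q*(-6 + Q) (F(Q) = (2*Q)*(-6 + Q) = 2*Q*(-6 + Q))
M(Z) = -110*Z/7 (M(Z) = (2*(-5)*(-6 - 5))*(-Z/7) = (2*(-5)*(-11))*(-Z/7) = 110*(-Z/7) = -110*Z/7)
√(x + M(31)) = √(1937 - 110/7*31) = √(1937 - 3410/7) = √(10149/7) = √71043/7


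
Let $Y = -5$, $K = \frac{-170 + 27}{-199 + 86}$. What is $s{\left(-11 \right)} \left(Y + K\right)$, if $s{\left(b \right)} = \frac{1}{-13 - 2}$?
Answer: $\frac{422}{1695} \approx 0.24897$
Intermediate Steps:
$s{\left(b \right)} = - \frac{1}{15}$ ($s{\left(b \right)} = \frac{1}{-15} = - \frac{1}{15}$)
$K = \frac{143}{113}$ ($K = - \frac{143}{-113} = \left(-143\right) \left(- \frac{1}{113}\right) = \frac{143}{113} \approx 1.2655$)
$s{\left(-11 \right)} \left(Y + K\right) = - \frac{-5 + \frac{143}{113}}{15} = \left(- \frac{1}{15}\right) \left(- \frac{422}{113}\right) = \frac{422}{1695}$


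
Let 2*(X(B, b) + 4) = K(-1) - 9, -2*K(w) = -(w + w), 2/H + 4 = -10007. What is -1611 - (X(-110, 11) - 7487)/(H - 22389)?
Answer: -361158591147/224136281 ≈ -1611.3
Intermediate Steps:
H = -2/10011 (H = 2/(-4 - 10007) = 2/(-10011) = 2*(-1/10011) = -2/10011 ≈ -0.00019978)
K(w) = w (K(w) = -(-1)*(w + w)/2 = -(-1)*2*w/2 = -(-1)*w = w)
X(B, b) = -9 (X(B, b) = -4 + (-1 - 9)/2 = -4 + (1/2)*(-10) = -4 - 5 = -9)
-1611 - (X(-110, 11) - 7487)/(H - 22389) = -1611 - (-9 - 7487)/(-2/10011 - 22389) = -1611 - (-7496)/(-224136281/10011) = -1611 - (-7496)*(-10011)/224136281 = -1611 - 1*75042456/224136281 = -1611 - 75042456/224136281 = -361158591147/224136281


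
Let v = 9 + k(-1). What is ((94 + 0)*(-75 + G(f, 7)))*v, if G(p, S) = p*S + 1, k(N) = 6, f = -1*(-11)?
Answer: 4230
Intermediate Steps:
f = 11
G(p, S) = 1 + S*p (G(p, S) = S*p + 1 = 1 + S*p)
v = 15 (v = 9 + 6 = 15)
((94 + 0)*(-75 + G(f, 7)))*v = ((94 + 0)*(-75 + (1 + 7*11)))*15 = (94*(-75 + (1 + 77)))*15 = (94*(-75 + 78))*15 = (94*3)*15 = 282*15 = 4230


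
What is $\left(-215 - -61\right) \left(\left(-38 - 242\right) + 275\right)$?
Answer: $770$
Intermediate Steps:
$\left(-215 - -61\right) \left(\left(-38 - 242\right) + 275\right) = \left(-215 + 61\right) \left(-280 + 275\right) = \left(-154\right) \left(-5\right) = 770$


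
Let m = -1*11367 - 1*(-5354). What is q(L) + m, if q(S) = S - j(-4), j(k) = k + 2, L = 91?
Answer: -5920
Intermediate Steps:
j(k) = 2 + k
q(S) = 2 + S (q(S) = S - (2 - 4) = S - 1*(-2) = S + 2 = 2 + S)
m = -6013 (m = -11367 + 5354 = -6013)
q(L) + m = (2 + 91) - 6013 = 93 - 6013 = -5920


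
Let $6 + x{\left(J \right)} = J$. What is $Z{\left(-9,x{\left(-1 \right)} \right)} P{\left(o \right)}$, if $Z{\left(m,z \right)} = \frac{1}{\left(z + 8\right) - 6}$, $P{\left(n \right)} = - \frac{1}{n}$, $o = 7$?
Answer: $\frac{1}{35} \approx 0.028571$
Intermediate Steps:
$x{\left(J \right)} = -6 + J$
$Z{\left(m,z \right)} = \frac{1}{2 + z}$ ($Z{\left(m,z \right)} = \frac{1}{\left(8 + z\right) - 6} = \frac{1}{2 + z}$)
$Z{\left(-9,x{\left(-1 \right)} \right)} P{\left(o \right)} = \frac{\left(-1\right) \frac{1}{7}}{2 - 7} = \frac{1}{-5} \left(- \frac{1}{7}\right) = \left(- \frac{1}{5}\right) \left(- \frac{1}{7}\right) = \frac{1}{35}$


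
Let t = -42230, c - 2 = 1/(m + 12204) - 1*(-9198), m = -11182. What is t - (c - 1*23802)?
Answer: -28235817/1022 ≈ -27628.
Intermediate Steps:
c = 9402401/1022 (c = 2 + (1/(-11182 + 12204) - 1*(-9198)) = 2 + (1/1022 + 9198) = 2 + 9400357/1022 = 9402401/1022 ≈ 9200.0)
t - (c - 1*23802) = -42230 - (9402401/1022 - 1*23802) = -42230 - (9402401/1022 - 23802) = -42230 - 1*(-14923243/1022) = -42230 + 14923243/1022 = -28235817/1022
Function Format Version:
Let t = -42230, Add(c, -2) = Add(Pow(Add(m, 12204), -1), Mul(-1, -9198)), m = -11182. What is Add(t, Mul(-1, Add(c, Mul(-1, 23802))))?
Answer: Rational(-28235817, 1022) ≈ -27628.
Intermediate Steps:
c = Rational(9402401, 1022) (c = Add(2, Add(Pow(Add(-11182, 12204), -1), Mul(-1, -9198))) = Add(2, Add(Pow(1022, -1), 9198)) = Add(2, Add(Rational(1, 1022), 9198)) = Add(2, Rational(9400357, 1022)) = Rational(9402401, 1022) ≈ 9200.0)
Add(t, Mul(-1, Add(c, Mul(-1, 23802)))) = Add(-42230, Mul(-1, Add(Rational(9402401, 1022), Mul(-1, 23802)))) = Add(-42230, Mul(-1, Add(Rational(9402401, 1022), -23802))) = Add(-42230, Mul(-1, Rational(-14923243, 1022))) = Add(-42230, Rational(14923243, 1022)) = Rational(-28235817, 1022)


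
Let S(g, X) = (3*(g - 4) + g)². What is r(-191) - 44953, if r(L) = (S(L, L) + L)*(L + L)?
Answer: -230003223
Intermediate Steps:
S(g, X) = (-12 + 4*g)² (S(g, X) = (3*(-4 + g) + g)² = ((-12 + 3*g) + g)² = (-12 + 4*g)²)
r(L) = 2*L*(L + 16*(-3 + L)²) (r(L) = (16*(-3 + L)² + L)*(L + L) = (L + 16*(-3 + L)²)*(2*L) = 2*L*(L + 16*(-3 + L)²))
r(-191) - 44953 = 2*(-191)*(-191 + 16*(-3 - 191)²) - 44953 = 2*(-191)*(-191 + 16*(-194)²) - 44953 = 2*(-191)*(-191 + 16*37636) - 44953 = 2*(-191)*(-191 + 602176) - 44953 = 2*(-191)*601985 - 44953 = -229958270 - 44953 = -230003223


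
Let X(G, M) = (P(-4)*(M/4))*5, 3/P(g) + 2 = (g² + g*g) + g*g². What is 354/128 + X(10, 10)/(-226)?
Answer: 340617/122944 ≈ 2.7705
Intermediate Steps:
P(g) = 3/(-2 + g³ + 2*g²) (P(g) = 3/(-2 + ((g² + g*g) + g*g²)) = 3/(-2 + ((g² + g²) + g³)) = 3/(-2 + (2*g² + g³)) = 3/(-2 + (g³ + 2*g²)) = 3/(-2 + g³ + 2*g²))
X(G, M) = -15*M/136 (X(G, M) = ((3/(-2 + (-4)³ + 2*(-4)²))*(M/4))*5 = ((3/(-2 - 64 + 2*16))*(M*(¼)))*5 = ((3/(-2 - 64 + 32))*(M/4))*5 = ((3/(-34))*(M/4))*5 = ((3*(-1/34))*(M/4))*5 = -3*M/136*5 = -15*M/136)
354/128 + X(10, 10)/(-226) = 354/128 - 15/136*10/(-226) = 354*(1/128) - 75/68*(-1/226) = 177/64 + 75/15368 = 340617/122944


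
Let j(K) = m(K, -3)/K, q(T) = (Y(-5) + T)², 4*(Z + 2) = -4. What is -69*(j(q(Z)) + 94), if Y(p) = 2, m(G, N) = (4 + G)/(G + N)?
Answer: -12627/2 ≈ -6313.5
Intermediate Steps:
m(G, N) = (4 + G)/(G + N)
Z = -3 (Z = -2 + (¼)*(-4) = -2 - 1 = -3)
q(T) = (2 + T)²
j(K) = (4 + K)/(K*(-3 + K)) (j(K) = ((4 + K)/(K - 3))/K = ((4 + K)/(-3 + K))/K = (4 + K)/(K*(-3 + K)))
-69*(j(q(Z)) + 94) = -69*((4 + (2 - 3)²)/(((2 - 3)²)*(-3 + (2 - 3)²)) + 94) = -69*((4 + (-1)²)/(((-1)²)*(-3 + (-1)²)) + 94) = -69*((4 + 1)/(1*(-3 + 1)) + 94) = -69*(1*5/(-2) + 94) = -69*(1*(-½)*5 + 94) = -69*(-5/2 + 94) = -69*183/2 = -12627/2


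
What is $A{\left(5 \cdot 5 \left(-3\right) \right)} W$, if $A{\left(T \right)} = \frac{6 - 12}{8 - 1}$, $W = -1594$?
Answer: $\frac{9564}{7} \approx 1366.3$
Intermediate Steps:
$A{\left(T \right)} = - \frac{6}{7}$
$A{\left(5 \cdot 5 \left(-3\right) \right)} W = \left(- \frac{6}{7}\right) \left(-1594\right) = \frac{9564}{7}$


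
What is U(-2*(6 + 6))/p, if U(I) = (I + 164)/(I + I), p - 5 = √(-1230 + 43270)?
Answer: 35/100836 - 7*√10510/50418 ≈ -0.013886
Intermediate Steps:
p = 5 + 2*√10510 (p = 5 + √(-1230 + 43270) = 5 + √42040 = 5 + 2*√10510 ≈ 210.04)
U(I) = (164 + I)/(2*I) (U(I) = (164 + I)/((2*I)) = (164 + I)*(1/(2*I)) = (164 + I)/(2*I))
U(-2*(6 + 6))/p = ((164 - 2*(6 + 6))/(2*((-2*(6 + 6)))))/(5 + 2*√10510) = ((164 - 2*12)/(2*((-2*12))))/(5 + 2*√10510) = ((½)*(164 - 24)/(-24))/(5 + 2*√10510) = ((½)*(-1/24)*140)/(5 + 2*√10510) = -35/(12*(5 + 2*√10510))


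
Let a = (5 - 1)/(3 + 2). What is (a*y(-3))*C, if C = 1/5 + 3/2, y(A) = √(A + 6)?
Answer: 34*√3/25 ≈ 2.3556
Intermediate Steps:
y(A) = √(6 + A)
a = ⅘ (a = 4/5 = 4*(⅕) = ⅘ ≈ 0.80000)
C = 17/10 (C = 1*(⅕) + 3*(½) = ⅕ + 3/2 = 17/10 ≈ 1.7000)
(a*y(-3))*C = (4*√(6 - 3)/5)*(17/10) = (4*√3/5)*(17/10) = 34*√3/25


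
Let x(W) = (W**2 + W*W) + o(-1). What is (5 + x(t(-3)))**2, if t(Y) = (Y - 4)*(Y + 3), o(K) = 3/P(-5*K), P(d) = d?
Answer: 784/25 ≈ 31.360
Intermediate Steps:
o(K) = -3/(5*K) (o(K) = 3/((-5*K)) = 3*(-1/(5*K)) = -3/(5*K))
t(Y) = (-4 + Y)*(3 + Y)
x(W) = 3/5 + 2*W**2 (x(W) = (W**2 + W*W) - 3/5/(-1) = (W**2 + W**2) - 3/5*(-1) = 2*W**2 + 3/5 = 3/5 + 2*W**2)
(5 + x(t(-3)))**2 = (5 + (3/5 + 2*(-12 + (-3)**2 - 1*(-3))**2))**2 = (5 + (3/5 + 2*(-12 + 9 + 3)**2))**2 = (5 + (3/5 + 2*0**2))**2 = (5 + (3/5 + 2*0))**2 = (5 + (3/5 + 0))**2 = (5 + 3/5)**2 = (28/5)**2 = 784/25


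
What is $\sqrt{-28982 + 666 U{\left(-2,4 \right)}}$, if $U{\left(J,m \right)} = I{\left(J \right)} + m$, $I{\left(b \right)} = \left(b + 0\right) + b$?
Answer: $i \sqrt{28982} \approx 170.24 i$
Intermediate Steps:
$I{\left(b \right)} = 2 b$ ($I{\left(b \right)} = b + b = 2 b$)
$U{\left(J,m \right)} = m + 2 J$ ($U{\left(J,m \right)} = 2 J + m = m + 2 J$)
$\sqrt{-28982 + 666 U{\left(-2,4 \right)}} = \sqrt{-28982 + 666 \left(4 + 2 \left(-2\right)\right)} = \sqrt{-28982 + 666 \left(4 - 4\right)} = \sqrt{-28982 + 666 \cdot 0} = \sqrt{-28982 + 0} = \sqrt{-28982} = i \sqrt{28982}$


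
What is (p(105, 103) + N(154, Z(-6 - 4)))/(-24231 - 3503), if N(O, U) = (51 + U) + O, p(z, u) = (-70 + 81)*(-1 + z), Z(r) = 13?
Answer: -681/13867 ≈ -0.049109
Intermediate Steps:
p(z, u) = -11 + 11*z (p(z, u) = 11*(-1 + z) = -11 + 11*z)
N(O, U) = 51 + O + U
(p(105, 103) + N(154, Z(-6 - 4)))/(-24231 - 3503) = ((-11 + 11*105) + (51 + 154 + 13))/(-24231 - 3503) = ((-11 + 1155) + 218)/(-27734) = (1144 + 218)*(-1/27734) = 1362*(-1/27734) = -681/13867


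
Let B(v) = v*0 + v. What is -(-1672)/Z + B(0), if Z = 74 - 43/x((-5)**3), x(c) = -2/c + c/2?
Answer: 296799/13258 ≈ 22.386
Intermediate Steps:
B(v) = v (B(v) = 0 + v = v)
x(c) = c/2 - 2/c (x(c) = -2/c + c*(1/2) = -2/c + c/2 = c/2 - 2/c)
Z = 1166704/15621 (Z = 74 - 43/((1/2)*(-5)**3 - 2/((-5)**3)) = 74 - 43/((1/2)*(-125) - 2/(-125)) = 74 - 43/(-125/2 - 2*(-1/125)) = 74 - 43/(-125/2 + 2/125) = 74 - 43/(-15621/250) = 74 - 43*(-250)/15621 = 74 - 1*(-10750/15621) = 74 + 10750/15621 = 1166704/15621 ≈ 74.688)
-(-1672)/Z + B(0) = -(-1672)/1166704/15621 + 0 = -(-1672)*15621/1166704 + 0 = -19*(-15621/13258) + 0 = 296799/13258 + 0 = 296799/13258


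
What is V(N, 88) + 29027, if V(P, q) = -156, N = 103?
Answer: 28871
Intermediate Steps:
V(N, 88) + 29027 = -156 + 29027 = 28871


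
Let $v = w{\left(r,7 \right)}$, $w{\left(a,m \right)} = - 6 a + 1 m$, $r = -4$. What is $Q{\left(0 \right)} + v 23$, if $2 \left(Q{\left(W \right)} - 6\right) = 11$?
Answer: $\frac{1449}{2} \approx 724.5$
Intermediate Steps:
$Q{\left(W \right)} = \frac{23}{2}$ ($Q{\left(W \right)} = 6 + \frac{1}{2} \cdot 11 = 6 + \frac{11}{2} = \frac{23}{2}$)
$w{\left(a,m \right)} = m - 6 a$ ($w{\left(a,m \right)} = - 6 a + m = m - 6 a$)
$v = 31$ ($v = 7 - -24 = 7 + 24 = 31$)
$Q{\left(0 \right)} + v 23 = \frac{23}{2} + 31 \cdot 23 = \frac{23}{2} + 713 = \frac{1449}{2}$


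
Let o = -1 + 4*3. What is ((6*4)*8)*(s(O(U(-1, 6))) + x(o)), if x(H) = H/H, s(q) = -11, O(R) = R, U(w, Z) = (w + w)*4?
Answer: -1920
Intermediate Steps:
U(w, Z) = 8*w (U(w, Z) = (2*w)*4 = 8*w)
o = 11 (o = -1 + 12 = 11)
x(H) = 1
((6*4)*8)*(s(O(U(-1, 6))) + x(o)) = ((6*4)*8)*(-11 + 1) = (24*8)*(-10) = 192*(-10) = -1920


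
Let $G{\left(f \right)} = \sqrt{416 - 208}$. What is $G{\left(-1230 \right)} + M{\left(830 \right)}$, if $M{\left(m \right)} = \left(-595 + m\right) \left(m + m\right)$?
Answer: $390100 + 4 \sqrt{13} \approx 3.9011 \cdot 10^{5}$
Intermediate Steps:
$M{\left(m \right)} = 2 m \left(-595 + m\right)$ ($M{\left(m \right)} = \left(-595 + m\right) 2 m = 2 m \left(-595 + m\right)$)
$G{\left(f \right)} = 4 \sqrt{13}$ ($G{\left(f \right)} = \sqrt{208} = 4 \sqrt{13}$)
$G{\left(-1230 \right)} + M{\left(830 \right)} = 4 \sqrt{13} + 2 \cdot 830 \left(-595 + 830\right) = 4 \sqrt{13} + 2 \cdot 830 \cdot 235 = 4 \sqrt{13} + 390100 = 390100 + 4 \sqrt{13}$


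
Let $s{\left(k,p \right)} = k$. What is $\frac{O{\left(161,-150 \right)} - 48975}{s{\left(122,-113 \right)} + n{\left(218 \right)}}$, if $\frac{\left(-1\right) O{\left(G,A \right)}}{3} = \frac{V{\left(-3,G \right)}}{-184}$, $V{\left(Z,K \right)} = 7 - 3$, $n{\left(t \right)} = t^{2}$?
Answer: $- \frac{750949}{730572} \approx -1.0279$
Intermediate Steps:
$V{\left(Z,K \right)} = 4$
$O{\left(G,A \right)} = \frac{3}{46}$ ($O{\left(G,A \right)} = - 3 \frac{4}{-184} = - 3 \cdot 4 \left(- \frac{1}{184}\right) = \left(-3\right) \left(- \frac{1}{46}\right) = \frac{3}{46}$)
$\frac{O{\left(161,-150 \right)} - 48975}{s{\left(122,-113 \right)} + n{\left(218 \right)}} = \frac{\frac{3}{46} - 48975}{122 + 218^{2}} = - \frac{2252847}{46 \left(122 + 47524\right)} = - \frac{2252847}{46 \cdot 47646} = \left(- \frac{2252847}{46}\right) \frac{1}{47646} = - \frac{750949}{730572}$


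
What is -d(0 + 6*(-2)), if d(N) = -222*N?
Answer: -2664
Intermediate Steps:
-d(0 + 6*(-2)) = -(-222)*(0 + 6*(-2)) = -(-222)*(0 - 12) = -(-222)*(-12) = -1*2664 = -2664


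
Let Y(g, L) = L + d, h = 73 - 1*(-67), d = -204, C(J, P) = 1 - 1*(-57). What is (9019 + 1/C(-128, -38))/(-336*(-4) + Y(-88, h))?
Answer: 523103/74240 ≈ 7.0461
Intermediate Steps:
C(J, P) = 58 (C(J, P) = 1 + 57 = 58)
h = 140 (h = 73 + 67 = 140)
Y(g, L) = -204 + L (Y(g, L) = L - 204 = -204 + L)
(9019 + 1/C(-128, -38))/(-336*(-4) + Y(-88, h)) = (9019 + 1/58)/(-336*(-4) + (-204 + 140)) = (9019 + 1/58)/(1344 - 64) = (523103/58)/1280 = (523103/58)*(1/1280) = 523103/74240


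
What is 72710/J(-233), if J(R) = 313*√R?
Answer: -72710*I*√233/72929 ≈ -15.219*I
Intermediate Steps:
72710/J(-233) = 72710/((313*√(-233))) = 72710/((313*(I*√233))) = 72710/((313*I*√233)) = 72710*(-I*√233/72929) = -72710*I*√233/72929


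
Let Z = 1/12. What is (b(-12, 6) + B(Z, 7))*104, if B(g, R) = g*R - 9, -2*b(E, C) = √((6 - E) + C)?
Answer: -2626/3 - 104*√6 ≈ -1130.1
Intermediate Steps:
Z = 1/12 ≈ 0.083333
b(E, C) = -√(6 + C - E)/2 (b(E, C) = -√((6 - E) + C)/2 = -√(6 + C - E)/2)
B(g, R) = -9 + R*g (B(g, R) = R*g - 9 = -9 + R*g)
(b(-12, 6) + B(Z, 7))*104 = (-√(6 + 6 - 1*(-12))/2 + (-9 + 7*(1/12)))*104 = (-√(6 + 6 + 12)/2 + (-9 + 7/12))*104 = (-√6 - 101/12)*104 = (-101/12 - √6)*104 = -2626/3 - 104*√6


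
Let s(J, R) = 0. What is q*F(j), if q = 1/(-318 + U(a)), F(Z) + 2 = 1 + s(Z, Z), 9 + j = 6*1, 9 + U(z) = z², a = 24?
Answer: -1/249 ≈ -0.0040161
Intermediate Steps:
U(z) = -9 + z²
j = -3 (j = -9 + 6*1 = -9 + 6 = -3)
F(Z) = -1 (F(Z) = -2 + (1 + 0) = -2 + 1 = -1)
q = 1/249 (q = 1/(-318 + (-9 + 24²)) = 1/(-318 + (-9 + 576)) = 1/(-318 + 567) = 1/249 ≈ 0.0040161)
q*F(j) = (1/249)*(-1) = -1/249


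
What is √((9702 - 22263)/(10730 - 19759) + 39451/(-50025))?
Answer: √4917139704049434/90335145 ≈ 0.77625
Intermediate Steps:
√((9702 - 22263)/(10730 - 19759) + 39451/(-50025)) = √(-12561/(-9029) + 39451*(-1/50025)) = √(-12561*(-1/9029) - 39451/50025) = √(12561/9029 - 39451/50025) = √(272160946/451675725) = √4917139704049434/90335145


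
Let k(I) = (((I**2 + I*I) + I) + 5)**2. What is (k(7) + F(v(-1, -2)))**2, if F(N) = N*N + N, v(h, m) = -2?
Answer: 146458404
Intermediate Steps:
F(N) = N + N**2 (F(N) = N**2 + N = N + N**2)
k(I) = (5 + I + 2*I**2)**2 (k(I) = (((I**2 + I**2) + I) + 5)**2 = ((2*I**2 + I) + 5)**2 = ((I + 2*I**2) + 5)**2 = (5 + I + 2*I**2)**2)
(k(7) + F(v(-1, -2)))**2 = ((5 + 7 + 2*7**2)**2 - 2*(1 - 2))**2 = ((5 + 7 + 2*49)**2 - 2*(-1))**2 = ((5 + 7 + 98)**2 + 2)**2 = (110**2 + 2)**2 = (12100 + 2)**2 = 12102**2 = 146458404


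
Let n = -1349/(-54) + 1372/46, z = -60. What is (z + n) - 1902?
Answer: -2368733/1242 ≈ -1907.2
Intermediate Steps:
n = 68071/1242 (n = -1349*(-1/54) + 1372*(1/46) = 1349/54 + 686/23 = 68071/1242 ≈ 54.808)
(z + n) - 1902 = (-60 + 68071/1242) - 1902 = -6449/1242 - 1902 = -2368733/1242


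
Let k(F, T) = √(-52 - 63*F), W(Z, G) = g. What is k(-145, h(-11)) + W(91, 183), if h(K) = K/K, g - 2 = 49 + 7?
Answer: 58 + √9083 ≈ 153.30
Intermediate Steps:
g = 58 (g = 2 + (49 + 7) = 2 + 56 = 58)
W(Z, G) = 58
h(K) = 1
k(-145, h(-11)) + W(91, 183) = √(-52 - 63*(-145)) + 58 = √(-52 + 9135) + 58 = √9083 + 58 = 58 + √9083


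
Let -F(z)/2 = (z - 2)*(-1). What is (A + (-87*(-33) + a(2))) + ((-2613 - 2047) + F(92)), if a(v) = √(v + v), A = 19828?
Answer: 18221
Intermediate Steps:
F(z) = -4 + 2*z (F(z) = -2*(z - 2)*(-1) = -2*(-2 + z)*(-1) = -2*(2 - z) = -4 + 2*z)
a(v) = √2*√v (a(v) = √(2*v) = √2*√v)
(A + (-87*(-33) + a(2))) + ((-2613 - 2047) + F(92)) = (19828 + (-87*(-33) + √2*√2)) + ((-2613 - 2047) + (-4 + 2*92)) = (19828 + (2871 + 2)) + (-4660 + (-4 + 184)) = (19828 + 2873) + (-4660 + 180) = 22701 - 4480 = 18221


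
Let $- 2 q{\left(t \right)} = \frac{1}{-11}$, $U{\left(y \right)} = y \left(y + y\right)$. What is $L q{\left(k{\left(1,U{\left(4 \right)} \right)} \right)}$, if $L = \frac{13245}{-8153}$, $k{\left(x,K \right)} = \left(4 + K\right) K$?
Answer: $- \frac{13245}{179366} \approx -0.073843$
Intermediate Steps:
$U{\left(y \right)} = 2 y^{2}$ ($U{\left(y \right)} = y 2 y = 2 y^{2}$)
$k{\left(x,K \right)} = K \left(4 + K\right)$
$L = - \frac{13245}{8153}$ ($L = 13245 \left(- \frac{1}{8153}\right) = - \frac{13245}{8153} \approx -1.6246$)
$q{\left(t \right)} = \frac{1}{22}$ ($q{\left(t \right)} = - \frac{1}{2 \left(-11\right)} = \left(- \frac{1}{2}\right) \left(- \frac{1}{11}\right) = \frac{1}{22}$)
$L q{\left(k{\left(1,U{\left(4 \right)} \right)} \right)} = \left(- \frac{13245}{8153}\right) \frac{1}{22} = - \frac{13245}{179366}$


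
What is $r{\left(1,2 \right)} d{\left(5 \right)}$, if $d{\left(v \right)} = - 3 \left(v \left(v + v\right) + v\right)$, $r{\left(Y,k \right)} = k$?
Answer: $-330$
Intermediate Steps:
$d{\left(v \right)} = - 6 v^{2} - 3 v$ ($d{\left(v \right)} = - 3 \left(v 2 v + v\right) = - 3 \left(2 v^{2} + v\right) = - 3 \left(v + 2 v^{2}\right) = - 6 v^{2} - 3 v$)
$r{\left(1,2 \right)} d{\left(5 \right)} = 2 \left(\left(-3\right) 5 \left(1 + 2 \cdot 5\right)\right) = 2 \left(\left(-3\right) 5 \left(1 + 10\right)\right) = 2 \left(\left(-3\right) 5 \cdot 11\right) = 2 \left(-165\right) = -330$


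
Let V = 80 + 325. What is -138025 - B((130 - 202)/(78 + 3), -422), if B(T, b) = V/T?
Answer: -1100555/8 ≈ -1.3757e+5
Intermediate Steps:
V = 405
B(T, b) = 405/T
-138025 - B((130 - 202)/(78 + 3), -422) = -138025 - 405/((130 - 202)/(78 + 3)) = -138025 - 405/((-72/81)) = -138025 - 405/((-72*1/81)) = -138025 - 405/(-8/9) = -138025 - 405*(-9)/8 = -138025 - 1*(-3645/8) = -138025 + 3645/8 = -1100555/8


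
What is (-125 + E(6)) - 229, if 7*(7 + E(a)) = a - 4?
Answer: -2525/7 ≈ -360.71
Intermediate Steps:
E(a) = -53/7 + a/7 (E(a) = -7 + (a - 4)/7 = -7 + (-4 + a)/7 = -7 + (-4/7 + a/7) = -53/7 + a/7)
(-125 + E(6)) - 229 = (-125 + (-53/7 + (⅐)*6)) - 229 = (-125 + (-53/7 + 6/7)) - 229 = (-125 - 47/7) - 229 = -922/7 - 229 = -2525/7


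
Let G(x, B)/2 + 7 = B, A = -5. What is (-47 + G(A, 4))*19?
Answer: -1007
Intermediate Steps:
G(x, B) = -14 + 2*B
(-47 + G(A, 4))*19 = (-47 + (-14 + 2*4))*19 = (-47 + (-14 + 8))*19 = (-47 - 6)*19 = -53*19 = -1007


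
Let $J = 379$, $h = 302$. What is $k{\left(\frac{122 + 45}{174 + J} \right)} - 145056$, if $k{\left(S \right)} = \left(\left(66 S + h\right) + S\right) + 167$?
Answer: $- \frac{79945422}{553} \approx -1.4457 \cdot 10^{5}$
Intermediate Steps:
$k{\left(S \right)} = 469 + 67 S$ ($k{\left(S \right)} = \left(\left(66 S + 302\right) + S\right) + 167 = \left(\left(302 + 66 S\right) + S\right) + 167 = \left(302 + 67 S\right) + 167 = 469 + 67 S$)
$k{\left(\frac{122 + 45}{174 + J} \right)} - 145056 = \left(469 + 67 \frac{122 + 45}{174 + 379}\right) - 145056 = \left(469 + 67 \cdot \frac{167}{553}\right) - 145056 = \left(469 + \frac{11189}{553}\right) - 145056 = \frac{270546}{553} - 145056 = - \frac{79945422}{553}$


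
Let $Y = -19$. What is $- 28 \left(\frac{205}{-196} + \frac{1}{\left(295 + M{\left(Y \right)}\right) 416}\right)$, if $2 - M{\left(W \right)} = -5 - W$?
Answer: $\frac{6033511}{206024} \approx 29.285$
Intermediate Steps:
$M{\left(W \right)} = 7 + W$ ($M{\left(W \right)} = 2 - \left(-5 - W\right) = 2 + \left(5 + W\right) = 7 + W$)
$- 28 \left(\frac{205}{-196} + \frac{1}{\left(295 + M{\left(Y \right)}\right) 416}\right) = - 28 \left(\frac{205}{-196} + \frac{1}{\left(295 + \left(7 - 19\right)\right) 416}\right) = - 28 \left(205 \left(- \frac{1}{196}\right) + \frac{1}{295 - 12} \cdot \frac{1}{416}\right) = - 28 \left(- \frac{205}{196} + \frac{1}{283} \cdot \frac{1}{416}\right) = - 28 \left(- \frac{205}{196} + \frac{1}{117728}\right) = \left(-28\right) \left(- \frac{6033511}{5768672}\right) = \frac{6033511}{206024}$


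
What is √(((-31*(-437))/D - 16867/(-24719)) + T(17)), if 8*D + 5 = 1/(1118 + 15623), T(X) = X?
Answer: I*√1448732207805222799371/258634897 ≈ 147.17*I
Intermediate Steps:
D = -10463/16741 (D = -5/8 + 1/(8*(1118 + 15623)) = -5/8 + (⅛)/16741 = -5/8 + (⅛)*(1/16741) = -5/8 + 1/133928 = -10463/16741 ≈ -0.62499)
√(((-31*(-437))/D - 16867/(-24719)) + T(17)) = √(((-31*(-437))/(-10463/16741) - 16867/(-24719)) + 17) = √((13547*(-16741/10463) - 16867*(-1/24719)) + 17) = √((-226790327/10463 + 16867/24719) + 17) = √(-5605853613692/258634897 + 17) = √(-5601456820443/258634897) = I*√1448732207805222799371/258634897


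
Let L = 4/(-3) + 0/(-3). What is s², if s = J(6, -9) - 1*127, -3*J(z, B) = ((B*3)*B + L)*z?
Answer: 3352561/9 ≈ 3.7251e+5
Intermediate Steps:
L = -4/3 (L = 4*(-⅓) + 0*(-⅓) = -4/3 + 0 = -4/3 ≈ -1.3333)
J(z, B) = -z*(-4/3 + 3*B²)/3 (J(z, B) = -((B*3)*B - 4/3)*z/3 = -((3*B)*B - 4/3)*z/3 = -(3*B² - 4/3)*z/3 = -(-4/3 + 3*B²)*z/3 = -z*(-4/3 + 3*B²)/3)
s = -1831/3 (s = (⅑)*6*(4 - 9*(-9)²) - 1*127 = (⅑)*6*(4 - 9*81) - 127 = (⅑)*6*(4 - 729) - 127 = (⅑)*6*(-725) - 127 = -1450/3 - 127 = -1831/3 ≈ -610.33)
s² = (-1831/3)² = 3352561/9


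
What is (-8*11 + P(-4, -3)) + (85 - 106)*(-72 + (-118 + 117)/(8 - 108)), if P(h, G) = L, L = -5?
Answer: 141879/100 ≈ 1418.8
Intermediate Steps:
P(h, G) = -5
(-8*11 + P(-4, -3)) + (85 - 106)*(-72 + (-118 + 117)/(8 - 108)) = (-8*11 - 5) + (85 - 106)*(-72 + (-118 + 117)/(8 - 108)) = (-88 - 5) - 21*(-72 - 1/(-100)) = -93 - 21*(-72 - 1*(-1/100)) = -93 - 21*(-72 + 1/100) = -93 - 21*(-7199/100) = -93 + 151179/100 = 141879/100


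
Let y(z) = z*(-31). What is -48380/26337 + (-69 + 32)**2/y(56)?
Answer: -120043033/45721032 ≈ -2.6256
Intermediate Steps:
y(z) = -31*z
-48380/26337 + (-69 + 32)**2/y(56) = -48380/26337 + (-69 + 32)**2/((-31*56)) = -48380*1/26337 + (-37)**2/(-1736) = -48380/26337 + 1369*(-1/1736) = -48380/26337 - 1369/1736 = -120043033/45721032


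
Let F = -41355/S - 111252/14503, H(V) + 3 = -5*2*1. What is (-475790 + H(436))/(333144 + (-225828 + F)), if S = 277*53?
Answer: -33769093838343/7615777766137 ≈ -4.4341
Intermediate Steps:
H(V) = -13 (H(V) = -3 - 5*2*1 = -3 - 10*1 = -3 - 10 = -13)
S = 14681
F = -2233062177/212918543 (F = -41355/14681 - 111252/14503 = -2233062177/212918543 ≈ -10.488)
(-475790 + H(436))/(333144 + (-225828 + F)) = (-475790 - 13)/(333144 + (-225828 - 2233062177/212918543)) = -475803/(333144 - 48085201790781/212918543) = -475803/22847333298411/212918543 = -475803*212918543/22847333298411 = -33769093838343/7615777766137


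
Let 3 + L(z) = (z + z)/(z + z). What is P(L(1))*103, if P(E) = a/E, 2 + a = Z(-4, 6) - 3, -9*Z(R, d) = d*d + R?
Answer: 7931/18 ≈ 440.61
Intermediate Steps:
L(z) = -2 (L(z) = -3 + (z + z)/(z + z) = -3 + (2*z)/((2*z)) = -3 + (2*z)*(1/(2*z)) = -3 + 1 = -2)
Z(R, d) = -R/9 - d²/9 (Z(R, d) = -(d*d + R)/9 = -(d² + R)/9 = -(R + d²)/9 = -R/9 - d²/9)
a = -77/9 (a = -2 + ((-⅑*(-4) - ⅑*6²) - 3) = -2 + ((4/9 - ⅑*36) - 3) = -2 + ((4/9 - 4) - 3) = -2 + (-32/9 - 3) = -2 - 59/9 = -77/9 ≈ -8.5556)
P(E) = -77/(9*E)
P(L(1))*103 = -77/9/(-2)*103 = -77/9*(-½)*103 = (77/18)*103 = 7931/18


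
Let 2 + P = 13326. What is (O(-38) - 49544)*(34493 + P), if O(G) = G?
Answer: -2370862494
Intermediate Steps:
P = 13324 (P = -2 + 13326 = 13324)
(O(-38) - 49544)*(34493 + P) = (-38 - 49544)*(34493 + 13324) = -49582*47817 = -2370862494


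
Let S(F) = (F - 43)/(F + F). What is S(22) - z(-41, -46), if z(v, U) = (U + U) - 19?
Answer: 4863/44 ≈ 110.52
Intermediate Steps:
S(F) = (-43 + F)/(2*F) (S(F) = (-43 + F)/((2*F)) = (-43 + F)*(1/(2*F)) = (-43 + F)/(2*F))
z(v, U) = -19 + 2*U (z(v, U) = 2*U - 19 = -19 + 2*U)
S(22) - z(-41, -46) = (½)*(-43 + 22)/22 - (-19 + 2*(-46)) = (½)*(1/22)*(-21) - (-19 - 92) = -21/44 - 1*(-111) = -21/44 + 111 = 4863/44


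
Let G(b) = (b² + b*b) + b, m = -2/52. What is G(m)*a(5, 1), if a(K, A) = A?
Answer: -6/169 ≈ -0.035503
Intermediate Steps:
m = -1/26 (m = -2*1/52 = -1/26 ≈ -0.038462)
G(b) = b + 2*b² (G(b) = (b² + b²) + b = 2*b² + b = b + 2*b²)
G(m)*a(5, 1) = -(1 + 2*(-1/26))/26*1 = -(1 - 1/13)/26*1 = -1/26*12/13*1 = -6/169*1 = -6/169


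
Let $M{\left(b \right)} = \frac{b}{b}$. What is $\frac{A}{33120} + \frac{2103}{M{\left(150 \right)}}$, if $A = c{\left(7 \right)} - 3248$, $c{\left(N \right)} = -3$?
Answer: $\frac{69648109}{33120} \approx 2102.9$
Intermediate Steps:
$M{\left(b \right)} = 1$
$A = -3251$ ($A = -3 - 3248 = -3251$)
$\frac{A}{33120} + \frac{2103}{M{\left(150 \right)}} = - \frac{3251}{33120} + \frac{2103}{1} = \left(-3251\right) \frac{1}{33120} + 2103 \cdot 1 = - \frac{3251}{33120} + 2103 = \frac{69648109}{33120}$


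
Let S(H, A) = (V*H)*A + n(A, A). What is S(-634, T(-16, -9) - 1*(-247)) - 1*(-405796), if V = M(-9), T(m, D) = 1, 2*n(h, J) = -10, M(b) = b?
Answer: 1820879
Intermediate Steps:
n(h, J) = -5 (n(h, J) = (½)*(-10) = -5)
V = -9
S(H, A) = -5 - 9*A*H (S(H, A) = (-9*H)*A - 5 = -9*A*H - 5 = -5 - 9*A*H)
S(-634, T(-16, -9) - 1*(-247)) - 1*(-405796) = (-5 - 9*(1 - 1*(-247))*(-634)) - 1*(-405796) = (-5 - 9*(1 + 247)*(-634)) + 405796 = (-5 - 9*248*(-634)) + 405796 = (-5 + 1415088) + 405796 = 1415083 + 405796 = 1820879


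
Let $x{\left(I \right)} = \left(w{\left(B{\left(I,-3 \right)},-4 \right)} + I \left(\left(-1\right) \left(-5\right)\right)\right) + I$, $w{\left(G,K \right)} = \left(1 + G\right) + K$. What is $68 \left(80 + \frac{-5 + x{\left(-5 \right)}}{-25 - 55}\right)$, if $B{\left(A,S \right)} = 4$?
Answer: $\frac{54689}{10} \approx 5468.9$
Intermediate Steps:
$w{\left(G,K \right)} = 1 + G + K$
$x{\left(I \right)} = 1 + 6 I$ ($x{\left(I \right)} = \left(\left(1 + 4 - 4\right) + I \left(\left(-1\right) \left(-5\right)\right)\right) + I = \left(1 + I 5\right) + I = \left(1 + 5 I\right) + I = 1 + 6 I$)
$68 \left(80 + \frac{-5 + x{\left(-5 \right)}}{-25 - 55}\right) = 68 \left(80 + \frac{-5 + \left(1 + 6 \left(-5\right)\right)}{-25 - 55}\right) = 68 \left(80 + \frac{-5 + \left(1 - 30\right)}{-80}\right) = 68 \left(80 + \left(-5 - 29\right) \left(- \frac{1}{80}\right)\right) = 68 \left(80 - - \frac{17}{40}\right) = 68 \left(80 + \frac{17}{40}\right) = 68 \cdot \frac{3217}{40} = \frac{54689}{10}$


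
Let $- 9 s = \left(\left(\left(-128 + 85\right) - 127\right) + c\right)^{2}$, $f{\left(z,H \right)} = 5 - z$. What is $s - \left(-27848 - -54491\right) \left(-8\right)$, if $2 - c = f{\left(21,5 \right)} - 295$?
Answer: $\frac{1897847}{9} \approx 2.1087 \cdot 10^{5}$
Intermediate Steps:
$c = 313$ ($c = 2 - \left(\left(5 - 21\right) - 295\right) = 2 - \left(-16 - 295\right) = 2 - -311 = 2 + 311 = 313$)
$s = - \frac{20449}{9}$ ($s = - \frac{\left(\left(\left(-128 + 85\right) - 127\right) + 313\right)^{2}}{9} = - \frac{\left(\left(-43 - 127\right) + 313\right)^{2}}{9} = - \frac{\left(-170 + 313\right)^{2}}{9} = - \frac{143^{2}}{9} = \left(- \frac{1}{9}\right) 20449 = - \frac{20449}{9} \approx -2272.1$)
$s - \left(-27848 - -54491\right) \left(-8\right) = - \frac{20449}{9} - \left(-27848 - -54491\right) \left(-8\right) = - \frac{20449}{9} - \left(-27848 + 54491\right) \left(-8\right) = - \frac{20449}{9} - 26643 \left(-8\right) = - \frac{20449}{9} - -213144 = - \frac{20449}{9} + 213144 = \frac{1897847}{9}$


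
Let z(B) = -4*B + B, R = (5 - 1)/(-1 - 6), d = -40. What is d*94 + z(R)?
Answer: -26308/7 ≈ -3758.3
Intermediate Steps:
R = -4/7 (R = 4/(-7) = 4*(-⅐) = -4/7 ≈ -0.57143)
z(B) = -3*B
d*94 + z(R) = -40*94 - 3*(-4/7) = -3760 + 12/7 = -26308/7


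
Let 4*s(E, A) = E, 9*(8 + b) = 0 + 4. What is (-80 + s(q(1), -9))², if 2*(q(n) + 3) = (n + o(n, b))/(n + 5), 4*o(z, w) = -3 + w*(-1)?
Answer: 19448812681/2985984 ≈ 6513.4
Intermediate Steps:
b = -68/9 (b = -8 + (0 + 4)/9 = -8 + (⅑)*4 = -8 + 4/9 = -68/9 ≈ -7.5556)
o(z, w) = -¾ - w/4 (o(z, w) = (-3 + w*(-1))/4 = (-3 - w)/4 = -¾ - w/4)
q(n) = -3 + (41/36 + n)/(2*(5 + n)) (q(n) = -3 + ((n + (-¾ - ¼*(-68/9)))/(n + 5))/2 = -3 + ((n + (-¾ + 17/9))/(5 + n))/2 = -3 + ((n + 41/36)/(5 + n))/2 = -3 + ((41/36 + n)/(5 + n))/2 = -3 + (41/36 + n)/(2*(5 + n)))
s(E, A) = E/4
(-80 + s(q(1), -9))² = (-80 + ((-1039 - 180*1)/(72*(5 + 1)))/4)² = (-80 + ((1/72)*(-1039 - 180)/6)/4)² = (-80 + ((1/72)*(⅙)*(-1219))/4)² = (-80 + (¼)*(-1219/432))² = (-80 - 1219/1728)² = (-139459/1728)² = 19448812681/2985984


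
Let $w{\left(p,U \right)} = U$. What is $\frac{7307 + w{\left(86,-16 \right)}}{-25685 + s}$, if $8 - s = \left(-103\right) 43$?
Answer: $- \frac{7291}{21248} \approx -0.34314$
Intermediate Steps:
$s = 4437$ ($s = 8 - \left(-103\right) 43 = 8 - -4429 = 8 + 4429 = 4437$)
$\frac{7307 + w{\left(86,-16 \right)}}{-25685 + s} = \frac{7307 - 16}{-25685 + 4437} = \frac{7291}{-21248} = 7291 \left(- \frac{1}{21248}\right) = - \frac{7291}{21248}$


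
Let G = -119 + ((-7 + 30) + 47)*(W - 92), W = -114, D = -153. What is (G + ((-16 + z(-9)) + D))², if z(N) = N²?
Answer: 213949129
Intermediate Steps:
G = -14539 (G = -119 + ((-7 + 30) + 47)*(-114 - 92) = -119 + (23 + 47)*(-206) = -119 + 70*(-206) = -119 - 14420 = -14539)
(G + ((-16 + z(-9)) + D))² = (-14539 + ((-16 + (-9)²) - 153))² = (-14539 + ((-16 + 81) - 153))² = (-14539 + (65 - 153))² = (-14539 - 88)² = (-14627)² = 213949129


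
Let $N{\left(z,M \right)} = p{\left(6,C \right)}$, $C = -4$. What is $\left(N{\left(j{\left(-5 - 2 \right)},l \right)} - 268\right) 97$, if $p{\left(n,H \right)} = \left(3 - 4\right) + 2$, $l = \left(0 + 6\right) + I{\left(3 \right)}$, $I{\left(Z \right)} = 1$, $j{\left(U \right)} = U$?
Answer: $-25899$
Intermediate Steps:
$l = 7$ ($l = \left(0 + 6\right) + 1 = 6 + 1 = 7$)
$p{\left(n,H \right)} = 1$ ($p{\left(n,H \right)} = -1 + 2 = 1$)
$N{\left(z,M \right)} = 1$
$\left(N{\left(j{\left(-5 - 2 \right)},l \right)} - 268\right) 97 = \left(1 - 268\right) 97 = \left(-267\right) 97 = -25899$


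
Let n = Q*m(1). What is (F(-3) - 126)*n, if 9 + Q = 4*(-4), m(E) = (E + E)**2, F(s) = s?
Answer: 12900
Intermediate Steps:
m(E) = 4*E**2 (m(E) = (2*E)**2 = 4*E**2)
Q = -25 (Q = -9 + 4*(-4) = -9 - 16 = -25)
n = -100 (n = -100*1**2 = -100 ≈ -100.00)
(F(-3) - 126)*n = (-3 - 126)*(-100) = -129*(-100) = 12900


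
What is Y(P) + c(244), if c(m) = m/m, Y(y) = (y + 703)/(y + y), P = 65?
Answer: 449/65 ≈ 6.9077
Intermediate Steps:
Y(y) = (703 + y)/(2*y) (Y(y) = (703 + y)/((2*y)) = (703 + y)*(1/(2*y)) = (703 + y)/(2*y))
c(m) = 1
Y(P) + c(244) = (½)*(703 + 65)/65 + 1 = (½)*(1/65)*768 + 1 = 384/65 + 1 = 449/65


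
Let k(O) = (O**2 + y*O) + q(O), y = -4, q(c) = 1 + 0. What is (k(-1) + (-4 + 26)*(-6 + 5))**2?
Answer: 256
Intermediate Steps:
q(c) = 1
k(O) = 1 + O**2 - 4*O (k(O) = (O**2 - 4*O) + 1 = 1 + O**2 - 4*O)
(k(-1) + (-4 + 26)*(-6 + 5))**2 = ((1 + (-1)**2 - 4*(-1)) + (-4 + 26)*(-6 + 5))**2 = ((1 + 1 + 4) + 22*(-1))**2 = (6 - 22)**2 = (-16)**2 = 256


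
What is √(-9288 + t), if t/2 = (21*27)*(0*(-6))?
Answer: 6*I*√258 ≈ 96.374*I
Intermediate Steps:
t = 0 (t = 2*((21*27)*(0*(-6))) = 2*(567*0) = 2*0 = 0)
√(-9288 + t) = √(-9288 + 0) = √(-9288) = 6*I*√258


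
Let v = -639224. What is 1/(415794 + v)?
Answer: -1/223430 ≈ -4.4757e-6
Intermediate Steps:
1/(415794 + v) = 1/(415794 - 639224) = 1/(-223430) = -1/223430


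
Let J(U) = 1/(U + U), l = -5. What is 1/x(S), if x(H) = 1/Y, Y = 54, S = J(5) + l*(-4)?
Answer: 54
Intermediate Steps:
J(U) = 1/(2*U)
S = 201/10 (S = (½)/5 - 5*(-4) = (½)*(⅕) + 20 = ⅒ + 20 = 201/10 ≈ 20.100)
x(H) = 1/54
1/x(S) = 1/(1/54) = 54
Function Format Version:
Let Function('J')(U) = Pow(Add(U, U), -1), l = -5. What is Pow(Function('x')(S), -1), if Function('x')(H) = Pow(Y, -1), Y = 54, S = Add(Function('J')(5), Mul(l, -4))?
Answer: 54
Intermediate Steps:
Function('J')(U) = Mul(Rational(1, 2), Pow(U, -1)) (Function('J')(U) = Pow(Mul(2, U), -1) = Mul(Rational(1, 2), Pow(U, -1)))
S = Rational(201, 10) (S = Add(Mul(Rational(1, 2), Pow(5, -1)), Mul(-5, -4)) = Add(Mul(Rational(1, 2), Rational(1, 5)), 20) = Add(Rational(1, 10), 20) = Rational(201, 10) ≈ 20.100)
Function('x')(H) = Rational(1, 54) (Function('x')(H) = Pow(54, -1) = Rational(1, 54))
Pow(Function('x')(S), -1) = Pow(Rational(1, 54), -1) = 54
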